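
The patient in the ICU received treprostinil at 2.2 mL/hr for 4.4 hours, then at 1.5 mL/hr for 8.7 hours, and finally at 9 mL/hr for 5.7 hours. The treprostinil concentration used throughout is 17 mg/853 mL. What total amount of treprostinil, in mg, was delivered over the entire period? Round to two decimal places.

1.48 mg

Concentration = 17 mg ÷ 853 mL = 0.01992966 mg/mL
Stage 1: 2.2 mL/hr × 4.4 hr = 9.68 mL → 9.68 mL × 0.01992966 mg/mL = 0.1929191 mg
Stage 2: 1.5 mL/hr × 8.7 hr = 13.05 mL → 13.05 mL × 0.01992966 mg/mL = 0.2600821 mg
Stage 3: 9 mL/hr × 5.7 hr = 51.3 mL → 51.3 mL × 0.01992966 mg/mL = 1.022392 mg
Total = 0.1929191 + 0.2600821 + 1.022392 = 1.475393 mg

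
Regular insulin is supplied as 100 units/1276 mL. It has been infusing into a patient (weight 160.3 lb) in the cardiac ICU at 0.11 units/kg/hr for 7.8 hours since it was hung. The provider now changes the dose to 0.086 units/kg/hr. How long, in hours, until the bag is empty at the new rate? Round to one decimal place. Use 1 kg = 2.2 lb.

6.0 hours

Initial rate:
Weight = 160.3 lb ÷ 2.2 lb/kg = 72.86364 kg
Dose = 0.11 units/kg/hr × 72.86364 kg = 8.015 units/hr
Concentration = 100 units ÷ 1276 mL = 0.07836991 units/mL
Rate = 8.015 units/hr ÷ 0.07836991 units/mL = 102.2714 mL/hr
Volume infused so far = 102.2714 mL/hr × 7.8 hr = 797.7169 mL
Volume remaining = 1276 − 797.7169 = 478.2831 mL
New rate:
Dose = 0.086 units/kg/hr × 72.86364 kg = 6.266273 units/hr
Rate = 6.266273 units/hr ÷ 0.07836991 units/mL = 79.95764 mL/hr
Time remaining = 478.2831 mL ÷ 79.95764 mL/hr = 5.981706 hr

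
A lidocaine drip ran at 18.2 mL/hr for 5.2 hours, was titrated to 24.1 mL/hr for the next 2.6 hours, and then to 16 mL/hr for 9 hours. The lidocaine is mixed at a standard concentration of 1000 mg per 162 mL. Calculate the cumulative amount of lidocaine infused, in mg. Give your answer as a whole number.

Concentration = 1000 mg ÷ 162 mL = 6.17284 mg/mL
Stage 1: 18.2 mL/hr × 5.2 hr = 94.64 mL → 94.64 mL × 6.17284 mg/mL = 584.1975 mg
Stage 2: 24.1 mL/hr × 2.6 hr = 62.66 mL → 62.66 mL × 6.17284 mg/mL = 386.7901 mg
Stage 3: 16 mL/hr × 9 hr = 144 mL → 144 mL × 6.17284 mg/mL = 888.8889 mg
Total = 584.1975 + 386.7901 + 888.8889 = 1859.877 mg

1860 mg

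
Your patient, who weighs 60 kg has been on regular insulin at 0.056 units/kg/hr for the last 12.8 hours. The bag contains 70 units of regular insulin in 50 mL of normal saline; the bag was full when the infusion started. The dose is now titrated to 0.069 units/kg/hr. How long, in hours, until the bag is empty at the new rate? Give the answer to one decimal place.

6.5 hours

Initial rate:
Dose = 0.056 units/kg/hr × 60 kg = 3.36 units/hr
Concentration = 70 units ÷ 50 mL = 1.4 units/mL
Rate = 3.36 units/hr ÷ 1.4 units/mL = 2.4 mL/hr
Volume infused so far = 2.4 mL/hr × 12.8 hr = 30.72 mL
Volume remaining = 50 − 30.72 = 19.28 mL
New rate:
Dose = 0.069 units/kg/hr × 60 kg = 4.14 units/hr
Rate = 4.14 units/hr ÷ 1.4 units/mL = 2.957143 mL/hr
Time remaining = 19.28 mL ÷ 2.957143 mL/hr = 6.519807 hr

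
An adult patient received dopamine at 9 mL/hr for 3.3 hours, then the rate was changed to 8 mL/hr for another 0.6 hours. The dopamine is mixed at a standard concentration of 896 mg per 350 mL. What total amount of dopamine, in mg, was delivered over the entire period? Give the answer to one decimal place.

Concentration = 896 mg ÷ 350 mL = 2.56 mg/mL
Stage 1: 9 mL/hr × 3.3 hr = 29.7 mL → 29.7 mL × 2.56 mg/mL = 76.032 mg
Stage 2: 8 mL/hr × 0.6 hr = 4.8 mL → 4.8 mL × 2.56 mg/mL = 12.288 mg
Total = 76.032 + 12.288 = 88.32 mg

88.3 mg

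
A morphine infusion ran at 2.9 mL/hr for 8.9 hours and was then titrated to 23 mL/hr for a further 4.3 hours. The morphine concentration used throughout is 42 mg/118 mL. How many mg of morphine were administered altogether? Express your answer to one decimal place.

Concentration = 42 mg ÷ 118 mL = 0.3559322 mg/mL
Stage 1: 2.9 mL/hr × 8.9 hr = 25.81 mL → 25.81 mL × 0.3559322 mg/mL = 9.18661 mg
Stage 2: 23 mL/hr × 4.3 hr = 98.9 mL → 98.9 mL × 0.3559322 mg/mL = 35.20169 mg
Total = 9.18661 + 35.20169 = 44.38831 mg

44.4 mg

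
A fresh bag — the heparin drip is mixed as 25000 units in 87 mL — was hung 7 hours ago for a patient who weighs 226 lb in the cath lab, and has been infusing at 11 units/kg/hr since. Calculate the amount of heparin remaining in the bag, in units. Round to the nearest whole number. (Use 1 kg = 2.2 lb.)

17090 units

Weight = 226 lb ÷ 2.2 lb/kg = 102.7273 kg
Dose = 11 units/kg/hr × 102.7273 kg = 1130 units/hr
Concentration = 25000 units ÷ 87 mL = 287.3563 units/mL
Rate = 1130 units/hr ÷ 287.3563 units/mL = 3.9324 mL/hr
Volume infused = 3.9324 mL/hr × 7 hr = 27.5268 mL
Volume remaining = 87 − 27.5268 = 59.4732 mL
Drug remaining = 59.4732 mL × 287.3563 units/mL = 17090 units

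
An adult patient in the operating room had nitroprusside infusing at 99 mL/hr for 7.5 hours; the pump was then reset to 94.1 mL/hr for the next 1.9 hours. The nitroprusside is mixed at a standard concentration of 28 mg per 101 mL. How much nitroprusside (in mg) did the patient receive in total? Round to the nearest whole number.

255 mg

Concentration = 28 mg ÷ 101 mL = 0.2772277 mg/mL
Stage 1: 99 mL/hr × 7.5 hr = 742.5 mL → 742.5 mL × 0.2772277 mg/mL = 205.8416 mg
Stage 2: 94.1 mL/hr × 1.9 hr = 178.79 mL → 178.79 mL × 0.2772277 mg/mL = 49.56554 mg
Total = 205.8416 + 49.56554 = 255.4071 mg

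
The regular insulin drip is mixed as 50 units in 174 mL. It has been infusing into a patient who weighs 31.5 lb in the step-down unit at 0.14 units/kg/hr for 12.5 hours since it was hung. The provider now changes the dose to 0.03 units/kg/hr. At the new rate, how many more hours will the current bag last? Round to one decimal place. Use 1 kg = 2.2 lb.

58.1 hours

Initial rate:
Weight = 31.5 lb ÷ 2.2 lb/kg = 14.31818 kg
Dose = 0.14 units/kg/hr × 14.31818 kg = 2.004545 units/hr
Concentration = 50 units ÷ 174 mL = 0.2873563 units/mL
Rate = 2.004545 units/hr ÷ 0.2873563 units/mL = 6.975818 mL/hr
Volume infused so far = 6.975818 mL/hr × 12.5 hr = 87.19773 mL
Volume remaining = 174 − 87.19773 = 86.80227 mL
New rate:
Dose = 0.03 units/kg/hr × 14.31818 kg = 0.4295455 units/hr
Rate = 0.4295455 units/hr ÷ 0.2873563 units/mL = 1.494818 mL/hr
Time remaining = 86.80227 mL ÷ 1.494818 mL/hr = 58.06878 hr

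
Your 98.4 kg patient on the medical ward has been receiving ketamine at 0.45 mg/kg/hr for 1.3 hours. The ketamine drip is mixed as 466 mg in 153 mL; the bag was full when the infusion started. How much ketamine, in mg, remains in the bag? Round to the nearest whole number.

Dose = 0.45 mg/kg/hr × 98.4 kg = 44.28 mg/hr
Concentration = 466 mg ÷ 153 mL = 3.045752 mg/mL
Rate = 44.28 mg/hr ÷ 3.045752 mg/mL = 14.53828 mL/hr
Volume infused = 14.53828 mL/hr × 1.3 hr = 18.89977 mL
Volume remaining = 153 − 18.89977 = 134.1002 mL
Drug remaining = 134.1002 mL × 3.045752 mg/mL = 408.436 mg

408 mg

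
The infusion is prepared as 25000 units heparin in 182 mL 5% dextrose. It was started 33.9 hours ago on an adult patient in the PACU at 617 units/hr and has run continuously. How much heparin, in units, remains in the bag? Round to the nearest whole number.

4084 units

Concentration = 25000 units ÷ 182 mL = 137.3626 units/mL
Rate = 617 units/hr ÷ 137.3626 units/mL = 4.49176 mL/hr
Volume infused = 4.49176 mL/hr × 33.9 hr = 152.2707 mL
Volume remaining = 182 − 152.2707 = 29.72934 mL
Drug remaining = 29.72934 mL × 137.3626 units/mL = 4083.7 units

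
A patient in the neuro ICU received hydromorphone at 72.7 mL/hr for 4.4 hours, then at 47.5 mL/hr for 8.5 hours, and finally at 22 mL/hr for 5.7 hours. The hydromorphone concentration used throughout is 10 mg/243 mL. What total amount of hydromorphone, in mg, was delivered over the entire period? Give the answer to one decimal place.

Concentration = 10 mg ÷ 243 mL = 0.04115226 mg/mL
Stage 1: 72.7 mL/hr × 4.4 hr = 319.88 mL → 319.88 mL × 0.04115226 mg/mL = 13.16379 mg
Stage 2: 47.5 mL/hr × 8.5 hr = 403.75 mL → 403.75 mL × 0.04115226 mg/mL = 16.61523 mg
Stage 3: 22 mL/hr × 5.7 hr = 125.4 mL → 125.4 mL × 0.04115226 mg/mL = 5.160494 mg
Total = 13.16379 + 16.61523 + 5.160494 = 34.93951 mg

34.9 mg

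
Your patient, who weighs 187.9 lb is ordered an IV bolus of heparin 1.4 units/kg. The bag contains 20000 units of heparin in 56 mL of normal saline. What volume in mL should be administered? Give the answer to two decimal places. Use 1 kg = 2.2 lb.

Weight = 187.9 lb ÷ 2.2 lb/kg = 85.40909 kg
Dose = 1.4 units/kg × 85.40909 kg = 119.5727 units
Concentration = 20000 units ÷ 56 mL = 357.1429 units/mL
Volume = 119.5727 units ÷ 357.1429 units/mL = 0.3348036 mL

0.33 mL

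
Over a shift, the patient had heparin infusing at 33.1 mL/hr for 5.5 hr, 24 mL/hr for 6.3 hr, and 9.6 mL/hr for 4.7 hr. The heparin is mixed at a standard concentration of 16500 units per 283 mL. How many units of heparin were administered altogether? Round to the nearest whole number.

Concentration = 16500 units ÷ 283 mL = 58.30389 units/mL
Stage 1: 33.1 mL/hr × 5.5 hr = 182.05 mL → 182.05 mL × 58.30389 units/mL = 10614.22 units
Stage 2: 24 mL/hr × 6.3 hr = 151.2 mL → 151.2 mL × 58.30389 units/mL = 8815.548 units
Stage 3: 9.6 mL/hr × 4.7 hr = 45.12 mL → 45.12 mL × 58.30389 units/mL = 2630.671 units
Total = 10614.22 + 8815.548 + 2630.671 = 22060.44 units

22060 units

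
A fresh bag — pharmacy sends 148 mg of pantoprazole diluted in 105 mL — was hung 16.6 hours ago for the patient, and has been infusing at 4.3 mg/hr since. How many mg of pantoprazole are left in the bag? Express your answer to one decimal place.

76.6 mg

Concentration = 148 mg ÷ 105 mL = 1.409524 mg/mL
Rate = 4.3 mg/hr ÷ 1.409524 mg/mL = 3.050676 mL/hr
Volume infused = 3.050676 mL/hr × 16.6 hr = 50.64122 mL
Volume remaining = 105 − 50.64122 = 54.35878 mL
Drug remaining = 54.35878 mL × 1.409524 mg/mL = 76.62 mg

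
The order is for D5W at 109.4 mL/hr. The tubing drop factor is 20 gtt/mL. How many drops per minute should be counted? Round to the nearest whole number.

109.4 mL/hr ÷ 60 min/hr = 1.823333 mL/min
1.823333 mL/min × 20 gtt/mL = 36.46667 gtt/min

36 gtt/min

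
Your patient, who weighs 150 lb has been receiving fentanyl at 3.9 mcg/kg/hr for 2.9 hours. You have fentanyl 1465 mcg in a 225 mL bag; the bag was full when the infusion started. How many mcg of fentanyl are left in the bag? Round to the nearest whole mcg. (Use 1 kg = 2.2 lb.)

694 mcg

Weight = 150 lb ÷ 2.2 lb/kg = 68.18182 kg
Dose = 3.9 mcg/kg/hr × 68.18182 kg = 265.9091 mcg/hr
Concentration = 1465 mcg ÷ 225 mL = 6.511111 mcg/mL
Rate = 265.9091 mcg/hr ÷ 6.511111 mcg/mL = 40.83928 mL/hr
Volume infused = 40.83928 mL/hr × 2.9 hr = 118.4339 mL
Volume remaining = 225 − 118.4339 = 106.5661 mL
Drug remaining = 106.5661 mL × 6.511111 mcg/mL = 693.8636 mcg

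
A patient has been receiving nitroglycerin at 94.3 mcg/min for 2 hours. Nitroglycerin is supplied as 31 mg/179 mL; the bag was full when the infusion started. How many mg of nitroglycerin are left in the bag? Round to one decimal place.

19.7 mg

94.3 mcg/min × 60 min/hr = 5658 mcg/hr
Concentration = 31 mg ÷ 179 mL = 0.1731844 mg/mL = 173.1844 mcg/mL
Rate = 5658 mcg/hr ÷ 173.1844 mcg/mL = 32.67039 mL/hr
Volume infused = 32.67039 mL/hr × 2 hr = 65.34077 mL
Volume remaining = 179 − 65.34077 = 113.6592 mL
Drug remaining = 113.6592 mL × 173.1844 mcg/mL = 19684 mcg = 19.684 mg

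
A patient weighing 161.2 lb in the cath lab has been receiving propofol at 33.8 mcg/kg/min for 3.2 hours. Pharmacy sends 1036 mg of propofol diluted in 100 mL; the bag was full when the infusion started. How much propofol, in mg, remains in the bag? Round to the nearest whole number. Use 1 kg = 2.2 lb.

Weight = 161.2 lb ÷ 2.2 lb/kg = 73.27273 kg
Dose = 33.8 mcg/kg/min × 73.27273 kg = 2476.618 mcg/min
2476.618 mcg/min × 60 min/hr = 148597.1 mcg/hr
Concentration = 1036 mg ÷ 100 mL = 10.36 mg/mL = 10360 mcg/mL
Rate = 148597.1 mcg/hr ÷ 10360 mcg/mL = 14.34335 mL/hr
Volume infused = 14.34335 mL/hr × 3.2 hr = 45.89872 mL
Volume remaining = 100 − 45.89872 = 54.10128 mL
Drug remaining = 54.10128 mL × 10360 mcg/mL = 560489.3 mcg = 560.4893 mg

560 mg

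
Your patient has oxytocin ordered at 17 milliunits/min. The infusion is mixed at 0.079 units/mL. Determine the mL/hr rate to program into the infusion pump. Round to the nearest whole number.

13 mL/hr

17 milliunits/min × 60 min/hr = 1020 milliunits/hr
Concentration = 0.079 units/mL = 79 milliunits/mL
Rate = 1020 milliunits/hr ÷ 79 milliunits/mL = 12.91139 mL/hr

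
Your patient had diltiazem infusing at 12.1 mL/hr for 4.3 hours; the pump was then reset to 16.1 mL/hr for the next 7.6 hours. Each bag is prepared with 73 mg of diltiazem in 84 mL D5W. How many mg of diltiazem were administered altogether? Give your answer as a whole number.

152 mg

Concentration = 73 mg ÷ 84 mL = 0.8690476 mg/mL
Stage 1: 12.1 mL/hr × 4.3 hr = 52.03 mL → 52.03 mL × 0.8690476 mg/mL = 45.21655 mg
Stage 2: 16.1 mL/hr × 7.6 hr = 122.36 mL → 122.36 mL × 0.8690476 mg/mL = 106.3367 mg
Total = 45.21655 + 106.3367 = 151.5532 mg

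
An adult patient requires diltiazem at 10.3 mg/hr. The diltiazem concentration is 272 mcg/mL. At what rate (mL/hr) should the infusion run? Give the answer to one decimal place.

Concentration = 272 mcg/mL = 0.272 mg/mL
Rate = 10.3 mg/hr ÷ 0.272 mg/mL = 37.86765 mL/hr

37.9 mL/hr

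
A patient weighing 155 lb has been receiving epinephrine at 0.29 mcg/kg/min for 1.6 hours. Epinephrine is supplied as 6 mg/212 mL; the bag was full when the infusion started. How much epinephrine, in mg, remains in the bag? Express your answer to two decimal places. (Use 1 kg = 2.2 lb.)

Weight = 155 lb ÷ 2.2 lb/kg = 70.45455 kg
Dose = 0.29 mcg/kg/min × 70.45455 kg = 20.43182 mcg/min
20.43182 mcg/min × 60 min/hr = 1225.909 mcg/hr
Concentration = 6 mg ÷ 212 mL = 0.02830189 mg/mL = 28.30189 mcg/mL
Rate = 1225.909 mcg/hr ÷ 28.30189 mcg/mL = 43.31545 mL/hr
Volume infused = 43.31545 mL/hr × 1.6 hr = 69.30473 mL
Volume remaining = 212 − 69.30473 = 142.6953 mL
Drug remaining = 142.6953 mL × 28.30189 mcg/mL = 4038.545 mcg = 4.038545 mg

4.04 mg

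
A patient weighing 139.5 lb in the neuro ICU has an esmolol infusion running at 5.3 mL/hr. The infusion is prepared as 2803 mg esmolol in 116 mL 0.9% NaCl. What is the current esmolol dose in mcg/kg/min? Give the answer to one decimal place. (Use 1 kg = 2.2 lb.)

Weight = 139.5 lb ÷ 2.2 lb/kg = 63.40909 kg
Concentration = 2803 mg ÷ 116 mL = 24.16379 mg/mL = 24163.79 mcg/mL
Drug rate = 5.3 mL/hr × 24163.79 mcg/mL = 128068.1 mcg/hr
128068.1 mcg/hr ÷ 60 min/hr = 2134.468 mcg/min
2134.468 mcg/min ÷ 63.40909 kg = 33.66187 mcg/kg/min

33.7 mcg/kg/min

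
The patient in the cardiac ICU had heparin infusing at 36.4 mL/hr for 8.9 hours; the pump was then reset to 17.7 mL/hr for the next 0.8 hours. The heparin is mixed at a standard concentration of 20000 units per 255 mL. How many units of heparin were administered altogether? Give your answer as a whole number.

26519 units

Concentration = 20000 units ÷ 255 mL = 78.43137 units/mL
Stage 1: 36.4 mL/hr × 8.9 hr = 323.96 mL → 323.96 mL × 78.43137 units/mL = 25408.63 units
Stage 2: 17.7 mL/hr × 0.8 hr = 14.16 mL → 14.16 mL × 78.43137 units/mL = 1110.588 units
Total = 25408.63 + 1110.588 = 26519.22 units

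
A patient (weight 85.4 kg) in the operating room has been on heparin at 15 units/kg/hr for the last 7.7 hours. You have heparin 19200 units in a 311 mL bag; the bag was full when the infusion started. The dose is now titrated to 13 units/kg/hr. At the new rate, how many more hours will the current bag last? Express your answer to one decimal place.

8.4 hours

Initial rate:
Dose = 15 units/kg/hr × 85.4 kg = 1281 units/hr
Concentration = 19200 units ÷ 311 mL = 61.73633 units/mL
Rate = 1281 units/hr ÷ 61.73633 units/mL = 20.74953 mL/hr
Volume infused so far = 20.74953 mL/hr × 7.7 hr = 159.7714 mL
Volume remaining = 311 − 159.7714 = 151.2286 mL
New rate:
Dose = 13 units/kg/hr × 85.4 kg = 1110.2 units/hr
Rate = 1110.2 units/hr ÷ 61.73633 units/mL = 17.98293 mL/hr
Time remaining = 151.2286 mL ÷ 17.98293 mL/hr = 8.409566 hr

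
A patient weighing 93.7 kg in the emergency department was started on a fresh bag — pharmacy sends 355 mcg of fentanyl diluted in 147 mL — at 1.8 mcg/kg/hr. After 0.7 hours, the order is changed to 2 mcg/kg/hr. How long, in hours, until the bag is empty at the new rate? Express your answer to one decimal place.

Initial rate:
Dose = 1.8 mcg/kg/hr × 93.7 kg = 168.66 mcg/hr
Concentration = 355 mcg ÷ 147 mL = 2.414966 mcg/mL
Rate = 168.66 mcg/hr ÷ 2.414966 mcg/mL = 69.83949 mL/hr
Volume infused so far = 69.83949 mL/hr × 0.7 hr = 48.88765 mL
Volume remaining = 147 − 48.88765 = 98.11235 mL
New rate:
Dose = 2 mcg/kg/hr × 93.7 kg = 187.4 mcg/hr
Rate = 187.4 mcg/hr ÷ 2.414966 mcg/mL = 77.59944 mL/hr
Time remaining = 98.11235 mL ÷ 77.59944 mL/hr = 1.264344 hr

1.3 hours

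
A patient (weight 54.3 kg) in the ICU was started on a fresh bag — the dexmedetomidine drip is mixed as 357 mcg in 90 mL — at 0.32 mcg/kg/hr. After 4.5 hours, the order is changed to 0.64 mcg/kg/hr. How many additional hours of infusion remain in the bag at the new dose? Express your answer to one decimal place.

Initial rate:
Dose = 0.32 mcg/kg/hr × 54.3 kg = 17.376 mcg/hr
Concentration = 357 mcg ÷ 90 mL = 3.966667 mcg/mL
Rate = 17.376 mcg/hr ÷ 3.966667 mcg/mL = 4.380504 mL/hr
Volume infused so far = 4.380504 mL/hr × 4.5 hr = 19.71227 mL
Volume remaining = 90 − 19.71227 = 70.28773 mL
New rate:
Dose = 0.64 mcg/kg/hr × 54.3 kg = 34.752 mcg/hr
Rate = 34.752 mcg/hr ÷ 3.966667 mcg/mL = 8.761008 mL/hr
Time remaining = 70.28773 mL ÷ 8.761008 mL/hr = 8.02279 hr

8.0 hours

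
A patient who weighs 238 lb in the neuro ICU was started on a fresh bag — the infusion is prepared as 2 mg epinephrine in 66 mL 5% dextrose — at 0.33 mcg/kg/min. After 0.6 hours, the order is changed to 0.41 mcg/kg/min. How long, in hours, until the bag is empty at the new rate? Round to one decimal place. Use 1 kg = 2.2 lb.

Initial rate:
Weight = 238 lb ÷ 2.2 lb/kg = 108.1818 kg
Dose = 0.33 mcg/kg/min × 108.1818 kg = 35.7 mcg/min
35.7 mcg/min × 60 min/hr = 2142 mcg/hr
Concentration = 2 mg ÷ 66 mL = 0.03030303 mg/mL = 30.30303 mcg/mL
Rate = 2142 mcg/hr ÷ 30.30303 mcg/mL = 70.686 mL/hr
Volume infused so far = 70.686 mL/hr × 0.6 hr = 42.4116 mL
Volume remaining = 66 − 42.4116 = 23.5884 mL
New rate:
Dose = 0.41 mcg/kg/min × 108.1818 kg = 44.35455 mcg/min
44.35455 mcg/min × 60 min/hr = 2661.273 mcg/hr
Rate = 2661.273 mcg/hr ÷ 30.30303 mcg/mL = 87.822 mL/hr
Time remaining = 23.5884 mL ÷ 87.822 mL/hr = 0.2685933 hr

0.3 hours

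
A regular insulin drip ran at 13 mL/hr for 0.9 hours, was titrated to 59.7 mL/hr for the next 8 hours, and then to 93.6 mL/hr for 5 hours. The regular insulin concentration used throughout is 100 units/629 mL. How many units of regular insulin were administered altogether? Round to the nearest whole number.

Concentration = 100 units ÷ 629 mL = 0.1589825 units/mL
Stage 1: 13 mL/hr × 0.9 hr = 11.7 mL → 11.7 mL × 0.1589825 units/mL = 1.860095 units
Stage 2: 59.7 mL/hr × 8 hr = 477.6 mL → 477.6 mL × 0.1589825 units/mL = 75.93005 units
Stage 3: 93.6 mL/hr × 5 hr = 468 mL → 468 mL × 0.1589825 units/mL = 74.40382 units
Total = 1.860095 + 75.93005 + 74.40382 = 152.194 units

152 units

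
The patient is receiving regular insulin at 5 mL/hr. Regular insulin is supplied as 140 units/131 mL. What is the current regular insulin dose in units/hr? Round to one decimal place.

Concentration = 140 units ÷ 131 mL = 1.068702 units/mL
Drug rate = 5 mL/hr × 1.068702 units/mL = 5.343511 units/hr

5.3 units/hr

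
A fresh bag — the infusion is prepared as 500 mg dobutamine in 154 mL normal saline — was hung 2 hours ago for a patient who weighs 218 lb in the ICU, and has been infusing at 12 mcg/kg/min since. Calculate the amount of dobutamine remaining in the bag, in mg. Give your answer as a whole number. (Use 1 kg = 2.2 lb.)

Weight = 218 lb ÷ 2.2 lb/kg = 99.09091 kg
Dose = 12 mcg/kg/min × 99.09091 kg = 1189.091 mcg/min
1189.091 mcg/min × 60 min/hr = 71345.45 mcg/hr
Concentration = 500 mg ÷ 154 mL = 3.246753 mg/mL = 3246.753 mcg/mL
Rate = 71345.45 mcg/hr ÷ 3246.753 mcg/mL = 21.9744 mL/hr
Volume infused = 21.9744 mL/hr × 2 hr = 43.9488 mL
Volume remaining = 154 − 43.9488 = 110.0512 mL
Drug remaining = 110.0512 mL × 3246.753 mcg/mL = 357309.1 mcg = 357.3091 mg

357 mg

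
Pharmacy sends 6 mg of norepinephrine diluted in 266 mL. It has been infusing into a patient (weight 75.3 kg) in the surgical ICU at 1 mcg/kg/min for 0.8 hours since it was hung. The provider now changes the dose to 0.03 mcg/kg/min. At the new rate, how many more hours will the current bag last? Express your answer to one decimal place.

17.6 hours

Initial rate:
Dose = 1 mcg/kg/min × 75.3 kg = 75.3 mcg/min
75.3 mcg/min × 60 min/hr = 4518 mcg/hr
Concentration = 6 mg ÷ 266 mL = 0.02255639 mg/mL = 22.55639 mcg/mL
Rate = 4518 mcg/hr ÷ 22.55639 mcg/mL = 200.298 mL/hr
Volume infused so far = 200.298 mL/hr × 0.8 hr = 160.2384 mL
Volume remaining = 266 − 160.2384 = 105.7616 mL
New rate:
Dose = 0.03 mcg/kg/min × 75.3 kg = 2.259 mcg/min
2.259 mcg/min × 60 min/hr = 135.54 mcg/hr
Rate = 135.54 mcg/hr ÷ 22.55639 mcg/mL = 6.00894 mL/hr
Time remaining = 105.7616 mL ÷ 6.00894 mL/hr = 17.60071 hr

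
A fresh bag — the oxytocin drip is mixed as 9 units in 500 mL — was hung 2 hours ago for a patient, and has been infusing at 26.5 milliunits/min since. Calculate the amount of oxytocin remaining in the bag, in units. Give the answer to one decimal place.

26.5 milliunits/min × 60 min/hr = 1590 milliunits/hr
Concentration = 9 units ÷ 500 mL = 0.018 units/mL = 18 milliunits/mL
Rate = 1590 milliunits/hr ÷ 18 milliunits/mL = 88.33333 mL/hr
Volume infused = 88.33333 mL/hr × 2 hr = 176.6667 mL
Volume remaining = 500 − 176.6667 = 323.3333 mL
Drug remaining = 323.3333 mL × 18 milliunits/mL = 5820 milliunits = 5.82 units

5.8 units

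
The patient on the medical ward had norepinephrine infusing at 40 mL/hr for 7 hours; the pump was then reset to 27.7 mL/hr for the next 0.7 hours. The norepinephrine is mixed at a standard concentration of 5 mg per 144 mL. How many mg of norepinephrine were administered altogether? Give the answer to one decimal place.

Concentration = 5 mg ÷ 144 mL = 0.03472222 mg/mL
Stage 1: 40 mL/hr × 7 hr = 280 mL → 280 mL × 0.03472222 mg/mL = 9.722222 mg
Stage 2: 27.7 mL/hr × 0.7 hr = 19.39 mL → 19.39 mL × 0.03472222 mg/mL = 0.6732639 mg
Total = 9.722222 + 0.6732639 = 10.39549 mg

10.4 mg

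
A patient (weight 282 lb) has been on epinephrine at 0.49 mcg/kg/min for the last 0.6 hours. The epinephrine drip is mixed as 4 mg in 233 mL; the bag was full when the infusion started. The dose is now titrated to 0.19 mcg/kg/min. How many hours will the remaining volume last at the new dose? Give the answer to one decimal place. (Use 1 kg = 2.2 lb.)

Initial rate:
Weight = 282 lb ÷ 2.2 lb/kg = 128.1818 kg
Dose = 0.49 mcg/kg/min × 128.1818 kg = 62.80909 mcg/min
62.80909 mcg/min × 60 min/hr = 3768.545 mcg/hr
Concentration = 4 mg ÷ 233 mL = 0.01716738 mg/mL = 17.16738 mcg/mL
Rate = 3768.545 mcg/hr ÷ 17.16738 mcg/mL = 219.5178 mL/hr
Volume infused so far = 219.5178 mL/hr × 0.6 hr = 131.7107 mL
Volume remaining = 233 − 131.7107 = 101.2893 mL
New rate:
Dose = 0.19 mcg/kg/min × 128.1818 kg = 24.35455 mcg/min
24.35455 mcg/min × 60 min/hr = 1461.273 mcg/hr
Rate = 1461.273 mcg/hr ÷ 17.16738 mcg/mL = 85.11914 mL/hr
Time remaining = 101.2893 mL ÷ 85.11914 mL/hr = 1.189971 hr

1.2 hours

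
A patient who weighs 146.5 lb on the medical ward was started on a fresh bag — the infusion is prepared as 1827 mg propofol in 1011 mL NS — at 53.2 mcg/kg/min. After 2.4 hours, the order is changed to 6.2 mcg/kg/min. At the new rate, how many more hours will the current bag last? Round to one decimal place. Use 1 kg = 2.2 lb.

53.2 hours

Initial rate:
Weight = 146.5 lb ÷ 2.2 lb/kg = 66.59091 kg
Dose = 53.2 mcg/kg/min × 66.59091 kg = 3542.636 mcg/min
3542.636 mcg/min × 60 min/hr = 212558.2 mcg/hr
Concentration = 1827 mg ÷ 1011 mL = 1.807122 mg/mL = 1807.122 mcg/mL
Rate = 212558.2 mcg/hr ÷ 1807.122 mcg/mL = 117.6225 mL/hr
Volume infused so far = 117.6225 mL/hr × 2.4 hr = 282.294 mL
Volume remaining = 1011 − 282.294 = 728.706 mL
New rate:
Dose = 6.2 mcg/kg/min × 66.59091 kg = 412.8636 mcg/min
412.8636 mcg/min × 60 min/hr = 24771.82 mcg/hr
Rate = 24771.82 mcg/hr ÷ 1807.122 mcg/mL = 13.70789 mL/hr
Time remaining = 728.706 mL ÷ 13.70789 mL/hr = 53.15962 hr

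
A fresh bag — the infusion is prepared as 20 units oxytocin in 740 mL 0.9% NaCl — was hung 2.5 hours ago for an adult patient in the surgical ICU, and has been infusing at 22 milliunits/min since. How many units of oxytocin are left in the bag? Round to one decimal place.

22 milliunits/min × 60 min/hr = 1320 milliunits/hr
Concentration = 20 units ÷ 740 mL = 0.02702703 units/mL = 27.02703 milliunits/mL
Rate = 1320 milliunits/hr ÷ 27.02703 milliunits/mL = 48.84 mL/hr
Volume infused = 48.84 mL/hr × 2.5 hr = 122.1 mL
Volume remaining = 740 − 122.1 = 617.9 mL
Drug remaining = 617.9 mL × 27.02703 milliunits/mL = 16700 milliunits = 16.7 units

16.7 units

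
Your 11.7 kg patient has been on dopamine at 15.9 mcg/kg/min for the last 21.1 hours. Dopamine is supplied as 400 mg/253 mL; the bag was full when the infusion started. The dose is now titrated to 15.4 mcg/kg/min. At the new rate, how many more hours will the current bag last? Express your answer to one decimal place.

Initial rate:
Dose = 15.9 mcg/kg/min × 11.7 kg = 186.03 mcg/min
186.03 mcg/min × 60 min/hr = 11161.8 mcg/hr
Concentration = 400 mg ÷ 253 mL = 1.581028 mg/mL = 1581.028 mcg/mL
Rate = 11161.8 mcg/hr ÷ 1581.028 mcg/mL = 7.059838 mL/hr
Volume infused so far = 7.059838 mL/hr × 21.1 hr = 148.9626 mL
Volume remaining = 253 − 148.9626 = 104.0374 mL
New rate:
Dose = 15.4 mcg/kg/min × 11.7 kg = 180.18 mcg/min
180.18 mcg/min × 60 min/hr = 10810.8 mcg/hr
Rate = 10810.8 mcg/hr ÷ 1581.028 mcg/mL = 6.837831 mL/hr
Time remaining = 104.0374 mL ÷ 6.837831 mL/hr = 15.21497 hr

15.2 hours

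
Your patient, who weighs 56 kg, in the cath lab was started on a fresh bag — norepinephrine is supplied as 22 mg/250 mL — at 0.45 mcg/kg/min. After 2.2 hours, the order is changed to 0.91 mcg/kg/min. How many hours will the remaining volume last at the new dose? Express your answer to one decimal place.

6.1 hours

Initial rate:
Dose = 0.45 mcg/kg/min × 56 kg = 25.2 mcg/min
25.2 mcg/min × 60 min/hr = 1512 mcg/hr
Concentration = 22 mg ÷ 250 mL = 0.088 mg/mL = 88 mcg/mL
Rate = 1512 mcg/hr ÷ 88 mcg/mL = 17.18182 mL/hr
Volume infused so far = 17.18182 mL/hr × 2.2 hr = 37.8 mL
Volume remaining = 250 − 37.8 = 212.2 mL
New rate:
Dose = 0.91 mcg/kg/min × 56 kg = 50.96 mcg/min
50.96 mcg/min × 60 min/hr = 3057.6 mcg/hr
Rate = 3057.6 mcg/hr ÷ 88 mcg/mL = 34.74545 mL/hr
Time remaining = 212.2 mL ÷ 34.74545 mL/hr = 6.107274 hr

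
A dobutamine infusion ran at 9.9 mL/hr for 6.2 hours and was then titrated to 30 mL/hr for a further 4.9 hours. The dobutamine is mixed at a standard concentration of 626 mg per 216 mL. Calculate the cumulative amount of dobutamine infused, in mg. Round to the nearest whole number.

604 mg

Concentration = 626 mg ÷ 216 mL = 2.898148 mg/mL
Stage 1: 9.9 mL/hr × 6.2 hr = 61.38 mL → 61.38 mL × 2.898148 mg/mL = 177.8883 mg
Stage 2: 30 mL/hr × 4.9 hr = 147 mL → 147 mL × 2.898148 mg/mL = 426.0278 mg
Total = 177.8883 + 426.0278 = 603.9161 mg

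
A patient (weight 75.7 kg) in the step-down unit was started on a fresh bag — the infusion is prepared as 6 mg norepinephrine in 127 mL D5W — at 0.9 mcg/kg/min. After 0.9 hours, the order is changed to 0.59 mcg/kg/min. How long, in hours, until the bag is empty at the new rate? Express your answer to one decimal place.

Initial rate:
Dose = 0.9 mcg/kg/min × 75.7 kg = 68.13 mcg/min
68.13 mcg/min × 60 min/hr = 4087.8 mcg/hr
Concentration = 6 mg ÷ 127 mL = 0.04724409 mg/mL = 47.24409 mcg/mL
Rate = 4087.8 mcg/hr ÷ 47.24409 mcg/mL = 86.5251 mL/hr
Volume infused so far = 86.5251 mL/hr × 0.9 hr = 77.87259 mL
Volume remaining = 127 − 77.87259 = 49.12741 mL
New rate:
Dose = 0.59 mcg/kg/min × 75.7 kg = 44.663 mcg/min
44.663 mcg/min × 60 min/hr = 2679.78 mcg/hr
Rate = 2679.78 mcg/hr ÷ 47.24409 mcg/mL = 56.72201 mL/hr
Time remaining = 49.12741 mL ÷ 56.72201 mL/hr = 0.8661084 hr

0.9 hours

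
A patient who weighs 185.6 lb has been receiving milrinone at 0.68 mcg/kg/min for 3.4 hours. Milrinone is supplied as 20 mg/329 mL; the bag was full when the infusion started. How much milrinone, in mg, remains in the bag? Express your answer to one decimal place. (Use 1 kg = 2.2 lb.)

8.3 mg

Weight = 185.6 lb ÷ 2.2 lb/kg = 84.36364 kg
Dose = 0.68 mcg/kg/min × 84.36364 kg = 57.36727 mcg/min
57.36727 mcg/min × 60 min/hr = 3442.036 mcg/hr
Concentration = 20 mg ÷ 329 mL = 0.06079027 mg/mL = 60.79027 mcg/mL
Rate = 3442.036 mcg/hr ÷ 60.79027 mcg/mL = 56.6215 mL/hr
Volume infused = 56.6215 mL/hr × 3.4 hr = 192.5131 mL
Volume remaining = 329 − 192.5131 = 136.4869 mL
Drug remaining = 136.4869 mL × 60.79027 mcg/mL = 8297.076 mcg = 8.297076 mg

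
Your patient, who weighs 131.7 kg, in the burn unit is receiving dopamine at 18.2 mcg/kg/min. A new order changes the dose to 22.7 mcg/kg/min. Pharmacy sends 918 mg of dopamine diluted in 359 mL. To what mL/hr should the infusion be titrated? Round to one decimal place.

70.1 mL/hr

Dose = 22.7 mcg/kg/min × 131.7 kg = 2989.59 mcg/min
2989.59 mcg/min × 60 min/hr = 179375.4 mcg/hr
Concentration = 918 mg ÷ 359 mL = 2.557103 mg/mL = 2557.103 mcg/mL
Rate = 179375.4 mcg/hr ÷ 2557.103 mcg/mL = 70.1479 mL/hr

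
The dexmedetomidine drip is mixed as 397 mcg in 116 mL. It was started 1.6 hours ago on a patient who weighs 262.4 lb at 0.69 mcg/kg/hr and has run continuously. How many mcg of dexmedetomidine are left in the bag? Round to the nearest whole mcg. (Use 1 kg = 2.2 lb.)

Weight = 262.4 lb ÷ 2.2 lb/kg = 119.2727 kg
Dose = 0.69 mcg/kg/hr × 119.2727 kg = 82.29818 mcg/hr
Concentration = 397 mcg ÷ 116 mL = 3.422414 mcg/mL
Rate = 82.29818 mcg/hr ÷ 3.422414 mcg/mL = 24.04682 mL/hr
Volume infused = 24.04682 mL/hr × 1.6 hr = 38.47492 mL
Volume remaining = 116 − 38.47492 = 77.52508 mL
Drug remaining = 77.52508 mL × 3.422414 mcg/mL = 265.3229 mcg

265 mcg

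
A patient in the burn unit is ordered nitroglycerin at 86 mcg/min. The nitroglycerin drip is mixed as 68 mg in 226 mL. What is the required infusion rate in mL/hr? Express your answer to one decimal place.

17.1 mL/hr

86 mcg/min × 60 min/hr = 5160 mcg/hr
Concentration = 68 mg ÷ 226 mL = 0.300885 mg/mL = 300.885 mcg/mL
Rate = 5160 mcg/hr ÷ 300.885 mcg/mL = 17.14941 mL/hr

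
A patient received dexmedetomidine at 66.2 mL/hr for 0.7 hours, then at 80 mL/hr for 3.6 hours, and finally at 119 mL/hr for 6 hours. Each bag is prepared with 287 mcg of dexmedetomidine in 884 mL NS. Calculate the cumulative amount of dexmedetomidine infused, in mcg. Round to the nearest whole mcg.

340 mcg

Concentration = 287 mcg ÷ 884 mL = 0.3246606 mcg/mL
Stage 1: 66.2 mL/hr × 0.7 hr = 46.34 mL → 46.34 mL × 0.3246606 mcg/mL = 15.04477 mcg
Stage 2: 80 mL/hr × 3.6 hr = 288 mL → 288 mL × 0.3246606 mcg/mL = 93.50226 mcg
Stage 3: 119 mL/hr × 6 hr = 714 mL → 714 mL × 0.3246606 mcg/mL = 231.8077 mcg
Total = 15.04477 + 93.50226 + 231.8077 = 340.3547 mcg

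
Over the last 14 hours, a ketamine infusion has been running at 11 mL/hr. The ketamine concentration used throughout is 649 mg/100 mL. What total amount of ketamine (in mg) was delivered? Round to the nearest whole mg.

999 mg

Concentration = 649 mg ÷ 100 mL = 6.49 mg/mL
Drug rate = 11 mL/hr × 6.49 mg/mL = 71.39 mg/hr
Total = 71.39 mg/hr × 14 hr = 999.46 mg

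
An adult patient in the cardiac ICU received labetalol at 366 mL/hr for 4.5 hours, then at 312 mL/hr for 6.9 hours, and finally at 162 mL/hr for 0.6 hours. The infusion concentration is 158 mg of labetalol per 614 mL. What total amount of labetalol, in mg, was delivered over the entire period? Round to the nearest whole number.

1003 mg

Concentration = 158 mg ÷ 614 mL = 0.257329 mg/mL
Stage 1: 366 mL/hr × 4.5 hr = 1647 mL → 1647 mL × 0.257329 mg/mL = 423.8208 mg
Stage 2: 312 mL/hr × 6.9 hr = 2152.8 mL → 2152.8 mL × 0.257329 mg/mL = 553.9779 mg
Stage 3: 162 mL/hr × 0.6 hr = 97.2 mL → 97.2 mL × 0.257329 mg/mL = 25.01238 mg
Total = 423.8208 + 553.9779 + 25.01238 = 1002.811 mg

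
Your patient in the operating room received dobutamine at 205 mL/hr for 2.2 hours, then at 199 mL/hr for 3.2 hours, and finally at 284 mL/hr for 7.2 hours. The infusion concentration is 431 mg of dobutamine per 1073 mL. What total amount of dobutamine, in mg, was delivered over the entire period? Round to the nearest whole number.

1258 mg

Concentration = 431 mg ÷ 1073 mL = 0.4016775 mg/mL
Stage 1: 205 mL/hr × 2.2 hr = 451 mL → 451 mL × 0.4016775 mg/mL = 181.1566 mg
Stage 2: 199 mL/hr × 3.2 hr = 636.8 mL → 636.8 mL × 0.4016775 mg/mL = 255.7883 mg
Stage 3: 284 mL/hr × 7.2 hr = 2044.8 mL → 2044.8 mL × 0.4016775 mg/mL = 821.3502 mg
Total = 181.1566 + 255.7883 + 821.3502 = 1258.295 mg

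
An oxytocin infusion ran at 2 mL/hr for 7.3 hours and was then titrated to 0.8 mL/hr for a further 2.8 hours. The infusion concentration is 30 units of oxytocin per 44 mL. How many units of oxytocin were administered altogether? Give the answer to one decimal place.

11.5 units

Concentration = 30 units ÷ 44 mL = 0.6818182 units/mL
Stage 1: 2 mL/hr × 7.3 hr = 14.6 mL → 14.6 mL × 0.6818182 units/mL = 9.954545 units
Stage 2: 0.8 mL/hr × 2.8 hr = 2.24 mL → 2.24 mL × 0.6818182 units/mL = 1.527273 units
Total = 9.954545 + 1.527273 = 11.48182 units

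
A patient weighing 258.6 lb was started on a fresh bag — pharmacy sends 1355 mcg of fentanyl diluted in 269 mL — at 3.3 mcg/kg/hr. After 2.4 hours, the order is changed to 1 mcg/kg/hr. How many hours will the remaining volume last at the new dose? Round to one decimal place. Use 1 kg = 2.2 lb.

Initial rate:
Weight = 258.6 lb ÷ 2.2 lb/kg = 117.5455 kg
Dose = 3.3 mcg/kg/hr × 117.5455 kg = 387.9 mcg/hr
Concentration = 1355 mcg ÷ 269 mL = 5.037175 mcg/mL
Rate = 387.9 mcg/hr ÷ 5.037175 mcg/mL = 77.00745 mL/hr
Volume infused so far = 77.00745 mL/hr × 2.4 hr = 184.8179 mL
Volume remaining = 269 − 184.8179 = 84.18211 mL
New rate:
Dose = 1 mcg/kg/hr × 117.5455 kg = 117.5455 mcg/hr
Rate = 117.5455 mcg/hr ÷ 5.037175 mcg/mL = 23.33559 mL/hr
Time remaining = 84.18211 mL ÷ 23.33559 mL/hr = 3.607456 hr

3.6 hours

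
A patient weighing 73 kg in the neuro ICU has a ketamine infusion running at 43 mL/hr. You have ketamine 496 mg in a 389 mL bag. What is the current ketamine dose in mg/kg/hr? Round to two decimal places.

Concentration = 496 mg ÷ 389 mL = 1.275064 mg/mL
Drug rate = 43 mL/hr × 1.275064 mg/mL = 54.82776 mg/hr
54.82776 mg/hr ÷ 73 kg = 0.7510653 mg/kg/hr

0.75 mg/kg/hr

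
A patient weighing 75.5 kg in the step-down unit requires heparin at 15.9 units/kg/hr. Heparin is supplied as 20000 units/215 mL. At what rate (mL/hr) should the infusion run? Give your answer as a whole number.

13 mL/hr

Dose = 15.9 units/kg/hr × 75.5 kg = 1200.45 units/hr
Concentration = 20000 units ÷ 215 mL = 93.02326 units/mL
Rate = 1200.45 units/hr ÷ 93.02326 units/mL = 12.90484 mL/hr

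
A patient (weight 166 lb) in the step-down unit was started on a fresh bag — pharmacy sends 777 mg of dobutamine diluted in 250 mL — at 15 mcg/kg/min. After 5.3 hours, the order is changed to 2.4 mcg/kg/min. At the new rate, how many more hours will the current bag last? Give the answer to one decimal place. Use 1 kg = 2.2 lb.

Initial rate:
Weight = 166 lb ÷ 2.2 lb/kg = 75.45455 kg
Dose = 15 mcg/kg/min × 75.45455 kg = 1131.818 mcg/min
1131.818 mcg/min × 60 min/hr = 67909.09 mcg/hr
Concentration = 777 mg ÷ 250 mL = 3.108 mg/mL = 3108 mcg/mL
Rate = 67909.09 mcg/hr ÷ 3108 mcg/mL = 21.84977 mL/hr
Volume infused so far = 21.84977 mL/hr × 5.3 hr = 115.8038 mL
Volume remaining = 250 − 115.8038 = 134.1962 mL
New rate:
Dose = 2.4 mcg/kg/min × 75.45455 kg = 181.0909 mcg/min
181.0909 mcg/min × 60 min/hr = 10865.45 mcg/hr
Rate = 10865.45 mcg/hr ÷ 3108 mcg/mL = 3.495963 mL/hr
Time remaining = 134.1962 mL ÷ 3.495963 mL/hr = 38.38604 hr

38.4 hours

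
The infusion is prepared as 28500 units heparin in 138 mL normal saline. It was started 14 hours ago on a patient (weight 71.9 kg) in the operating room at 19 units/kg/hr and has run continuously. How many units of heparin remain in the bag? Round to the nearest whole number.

Dose = 19 units/kg/hr × 71.9 kg = 1366.1 units/hr
Concentration = 28500 units ÷ 138 mL = 206.5217 units/mL
Rate = 1366.1 units/hr ÷ 206.5217 units/mL = 6.6148 mL/hr
Volume infused = 6.6148 mL/hr × 14 hr = 92.6072 mL
Volume remaining = 138 − 92.6072 = 45.3928 mL
Drug remaining = 45.3928 mL × 206.5217 units/mL = 9374.6 units

9375 units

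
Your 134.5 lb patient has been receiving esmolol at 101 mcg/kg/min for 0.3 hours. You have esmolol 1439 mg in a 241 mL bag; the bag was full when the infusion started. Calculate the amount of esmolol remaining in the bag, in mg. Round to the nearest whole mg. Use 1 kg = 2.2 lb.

1328 mg

Weight = 134.5 lb ÷ 2.2 lb/kg = 61.13636 kg
Dose = 101 mcg/kg/min × 61.13636 kg = 6174.773 mcg/min
6174.773 mcg/min × 60 min/hr = 370486.4 mcg/hr
Concentration = 1439 mg ÷ 241 mL = 5.970954 mg/mL = 5970.954 mcg/mL
Rate = 370486.4 mcg/hr ÷ 5970.954 mcg/mL = 62.0481 mL/hr
Volume infused = 62.0481 mL/hr × 0.3 hr = 18.61443 mL
Volume remaining = 241 − 18.61443 = 222.3856 mL
Drug remaining = 222.3856 mL × 5970.954 mcg/mL = 1327854 mcg = 1327.854 mg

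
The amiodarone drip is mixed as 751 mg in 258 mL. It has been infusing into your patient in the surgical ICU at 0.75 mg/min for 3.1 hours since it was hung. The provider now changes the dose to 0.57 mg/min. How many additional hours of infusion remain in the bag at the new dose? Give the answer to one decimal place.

Initial rate:
0.75 mg/min × 60 min/hr = 45 mg/hr
Concentration = 751 mg ÷ 258 mL = 2.910853 mg/mL
Rate = 45 mg/hr ÷ 2.910853 mg/mL = 15.45939 mL/hr
Volume infused so far = 15.45939 mL/hr × 3.1 hr = 47.9241 mL
Volume remaining = 258 − 47.9241 = 210.0759 mL
New rate:
0.57 mg/min × 60 min/hr = 34.2 mg/hr
Rate = 34.2 mg/hr ÷ 2.910853 mg/mL = 11.74913 mL/hr
Time remaining = 210.0759 mL ÷ 11.74913 mL/hr = 17.88012 hr

17.9 hours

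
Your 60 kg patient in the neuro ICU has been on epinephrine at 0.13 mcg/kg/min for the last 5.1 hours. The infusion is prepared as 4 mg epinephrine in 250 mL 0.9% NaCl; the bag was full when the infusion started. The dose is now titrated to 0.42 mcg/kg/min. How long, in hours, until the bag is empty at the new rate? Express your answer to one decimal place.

1.1 hours

Initial rate:
Dose = 0.13 mcg/kg/min × 60 kg = 7.8 mcg/min
7.8 mcg/min × 60 min/hr = 468 mcg/hr
Concentration = 4 mg ÷ 250 mL = 0.016 mg/mL = 16 mcg/mL
Rate = 468 mcg/hr ÷ 16 mcg/mL = 29.25 mL/hr
Volume infused so far = 29.25 mL/hr × 5.1 hr = 149.175 mL
Volume remaining = 250 − 149.175 = 100.825 mL
New rate:
Dose = 0.42 mcg/kg/min × 60 kg = 25.2 mcg/min
25.2 mcg/min × 60 min/hr = 1512 mcg/hr
Rate = 1512 mcg/hr ÷ 16 mcg/mL = 94.5 mL/hr
Time remaining = 100.825 mL ÷ 94.5 mL/hr = 1.066931 hr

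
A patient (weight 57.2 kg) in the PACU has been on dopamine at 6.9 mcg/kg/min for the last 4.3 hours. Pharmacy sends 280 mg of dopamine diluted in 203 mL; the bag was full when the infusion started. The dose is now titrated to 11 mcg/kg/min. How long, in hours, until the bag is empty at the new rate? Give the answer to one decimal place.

Initial rate:
Dose = 6.9 mcg/kg/min × 57.2 kg = 394.68 mcg/min
394.68 mcg/min × 60 min/hr = 23680.8 mcg/hr
Concentration = 280 mg ÷ 203 mL = 1.37931 mg/mL = 1379.31 mcg/mL
Rate = 23680.8 mcg/hr ÷ 1379.31 mcg/mL = 17.16858 mL/hr
Volume infused so far = 17.16858 mL/hr × 4.3 hr = 73.82489 mL
Volume remaining = 203 − 73.82489 = 129.1751 mL
New rate:
Dose = 11 mcg/kg/min × 57.2 kg = 629.2 mcg/min
629.2 mcg/min × 60 min/hr = 37752 mcg/hr
Rate = 37752 mcg/hr ÷ 1379.31 mcg/mL = 27.3702 mL/hr
Time remaining = 129.1751 mL ÷ 27.3702 mL/hr = 4.719553 hr

4.7 hours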